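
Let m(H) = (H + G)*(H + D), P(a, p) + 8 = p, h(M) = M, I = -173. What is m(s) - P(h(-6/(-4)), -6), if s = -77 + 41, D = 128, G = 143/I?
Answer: -583710/173 ≈ -3374.0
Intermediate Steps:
G = -143/173 (G = 143/(-173) = 143*(-1/173) = -143/173 ≈ -0.82659)
P(a, p) = -8 + p
s = -36
m(H) = (128 + H)*(-143/173 + H) (m(H) = (H - 143/173)*(H + 128) = (-143/173 + H)*(128 + H) = (128 + H)*(-143/173 + H))
m(s) - P(h(-6/(-4)), -6) = (-18304/173 + (-36)² + (22001/173)*(-36)) - (-8 - 6) = (-18304/173 + 1296 - 792036/173) - 1*(-14) = -586132/173 + 14 = -583710/173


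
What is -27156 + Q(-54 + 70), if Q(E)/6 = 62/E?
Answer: -108531/4 ≈ -27133.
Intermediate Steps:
Q(E) = 372/E (Q(E) = 6*(62/E) = 372/E)
-27156 + Q(-54 + 70) = -27156 + 372/(-54 + 70) = -27156 + 372/16 = -27156 + 372*(1/16) = -27156 + 93/4 = -108531/4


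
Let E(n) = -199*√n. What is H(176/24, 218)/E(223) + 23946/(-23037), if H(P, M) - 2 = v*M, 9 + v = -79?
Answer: -7982/7679 + 19182*√223/44377 ≈ 5.4154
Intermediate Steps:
v = -88 (v = -9 - 79 = -88)
H(P, M) = 2 - 88*M
H(176/24, 218)/E(223) + 23946/(-23037) = (2 - 88*218)/((-199*√223)) + 23946/(-23037) = (2 - 19184)*(-√223/44377) + 23946*(-1/23037) = -(-19182)*√223/44377 - 7982/7679 = 19182*√223/44377 - 7982/7679 = -7982/7679 + 19182*√223/44377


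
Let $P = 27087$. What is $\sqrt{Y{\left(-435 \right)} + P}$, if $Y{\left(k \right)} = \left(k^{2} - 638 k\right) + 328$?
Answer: $\sqrt{494170} \approx 702.97$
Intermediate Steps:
$Y{\left(k \right)} = 328 + k^{2} - 638 k$
$\sqrt{Y{\left(-435 \right)} + P} = \sqrt{\left(328 + \left(-435\right)^{2} - -277530\right) + 27087} = \sqrt{\left(328 + 189225 + 277530\right) + 27087} = \sqrt{467083 + 27087} = \sqrt{494170}$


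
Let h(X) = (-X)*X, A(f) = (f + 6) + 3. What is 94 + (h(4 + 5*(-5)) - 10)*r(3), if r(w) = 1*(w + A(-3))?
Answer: -3965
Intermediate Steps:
A(f) = 9 + f (A(f) = (6 + f) + 3 = 9 + f)
h(X) = -X²
r(w) = 6 + w (r(w) = 1*(w + (9 - 3)) = 1*(w + 6) = 1*(6 + w) = 6 + w)
94 + (h(4 + 5*(-5)) - 10)*r(3) = 94 + (-(4 + 5*(-5))² - 10)*(6 + 3) = 94 + (-(4 - 25)² - 10)*9 = 94 + (-1*(-21)² - 10)*9 = 94 + (-1*441 - 10)*9 = 94 + (-441 - 10)*9 = 94 - 451*9 = 94 - 4059 = -3965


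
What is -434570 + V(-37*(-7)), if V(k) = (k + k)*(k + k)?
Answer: -166246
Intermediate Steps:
V(k) = 4*k² (V(k) = (2*k)*(2*k) = 4*k²)
-434570 + V(-37*(-7)) = -434570 + 4*(-37*(-7))² = -434570 + 4*259² = -434570 + 4*67081 = -434570 + 268324 = -166246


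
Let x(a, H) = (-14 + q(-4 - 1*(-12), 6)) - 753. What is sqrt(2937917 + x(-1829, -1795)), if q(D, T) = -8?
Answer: sqrt(2937142) ≈ 1713.8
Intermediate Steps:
x(a, H) = -775 (x(a, H) = (-14 - 8) - 753 = -22 - 753 = -775)
sqrt(2937917 + x(-1829, -1795)) = sqrt(2937917 - 775) = sqrt(2937142)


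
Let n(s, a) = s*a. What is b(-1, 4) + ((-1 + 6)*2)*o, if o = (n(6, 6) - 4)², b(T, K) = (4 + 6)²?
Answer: 10340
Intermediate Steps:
n(s, a) = a*s
b(T, K) = 100 (b(T, K) = 10² = 100)
o = 1024 (o = (6*6 - 4)² = (36 - 4)² = 32² = 1024)
b(-1, 4) + ((-1 + 6)*2)*o = 100 + ((-1 + 6)*2)*1024 = 100 + (5*2)*1024 = 100 + 10*1024 = 100 + 10240 = 10340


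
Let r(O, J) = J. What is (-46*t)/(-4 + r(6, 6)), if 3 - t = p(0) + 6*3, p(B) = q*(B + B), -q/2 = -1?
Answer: 345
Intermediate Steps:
q = 2 (q = -2*(-1) = 2)
p(B) = 4*B (p(B) = 2*(B + B) = 2*(2*B) = 4*B)
t = -15 (t = 3 - (4*0 + 6*3) = 3 - (0 + 18) = 3 - 1*18 = 3 - 18 = -15)
(-46*t)/(-4 + r(6, 6)) = (-46*(-15))/(-4 + 6) = 690/2 = 690*(1/2) = 345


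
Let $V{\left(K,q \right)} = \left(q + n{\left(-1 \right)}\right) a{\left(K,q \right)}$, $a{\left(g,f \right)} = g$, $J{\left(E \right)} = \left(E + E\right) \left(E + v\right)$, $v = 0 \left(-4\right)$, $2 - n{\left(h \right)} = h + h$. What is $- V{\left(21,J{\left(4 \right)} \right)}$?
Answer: $-756$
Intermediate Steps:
$n{\left(h \right)} = 2 - 2 h$ ($n{\left(h \right)} = 2 - \left(h + h\right) = 2 - 2 h$)
$v = 0$
$J{\left(E \right)} = 2 E^{2}$ ($J{\left(E \right)} = \left(E + E\right) \left(E + 0\right) = 2 E E = 2 E^{2}$)
$V{\left(K,q \right)} = K \left(4 + q\right)$ ($V{\left(K,q \right)} = \left(q + \left(2 - -2\right)\right) K = \left(q + \left(2 + 2\right)\right) K = \left(q + 4\right) K = \left(4 + q\right) K = K \left(4 + q\right)$)
$- V{\left(21,J{\left(4 \right)} \right)} = - 21 \left(4 + 2 \cdot 4^{2}\right) = - 21 \left(4 + 2 \cdot 16\right) = - 21 \left(4 + 32\right) = - 21 \cdot 36 = \left(-1\right) 756 = -756$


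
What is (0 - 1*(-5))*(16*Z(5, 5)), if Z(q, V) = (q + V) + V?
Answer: 1200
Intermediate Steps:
Z(q, V) = q + 2*V (Z(q, V) = (V + q) + V = q + 2*V)
(0 - 1*(-5))*(16*Z(5, 5)) = (0 - 1*(-5))*(16*(5 + 2*5)) = (0 + 5)*(16*(5 + 10)) = 5*(16*15) = 5*240 = 1200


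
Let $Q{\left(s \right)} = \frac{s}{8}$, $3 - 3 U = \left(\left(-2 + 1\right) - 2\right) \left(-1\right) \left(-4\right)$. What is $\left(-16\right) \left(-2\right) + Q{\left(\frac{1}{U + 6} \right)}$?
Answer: $\frac{2817}{88} \approx 32.011$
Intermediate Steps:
$U = 5$ ($U = 1 - \frac{\left(\left(-2 + 1\right) - 2\right) \left(-1\right) \left(-4\right)}{3} = 1 - \frac{\left(-1 - 2\right) \left(-1\right) \left(-4\right)}{3} = 1 - \frac{\left(-3\right) \left(-1\right) \left(-4\right)}{3} = 1 - \frac{3 \left(-4\right)}{3} = 1 - -4 = 1 + 4 = 5$)
$Q{\left(s \right)} = \frac{s}{8}$ ($Q{\left(s \right)} = s \frac{1}{8} = \frac{s}{8}$)
$\left(-16\right) \left(-2\right) + Q{\left(\frac{1}{U + 6} \right)} = \left(-16\right) \left(-2\right) + \frac{1}{8 \left(5 + 6\right)} = 32 + \frac{1}{8 \cdot 11} = 32 + \frac{1}{8} \cdot \frac{1}{11} = 32 + \frac{1}{88} = \frac{2817}{88}$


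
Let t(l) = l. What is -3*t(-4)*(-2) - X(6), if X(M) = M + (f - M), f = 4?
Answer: -28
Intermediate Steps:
X(M) = 4 (X(M) = M + (4 - M) = 4)
-3*t(-4)*(-2) - X(6) = -3*(-4)*(-2) - 1*4 = 12*(-2) - 4 = -24 - 4 = -28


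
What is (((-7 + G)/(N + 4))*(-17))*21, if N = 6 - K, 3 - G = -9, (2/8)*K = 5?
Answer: 357/2 ≈ 178.50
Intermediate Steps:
K = 20 (K = 4*5 = 20)
G = 12 (G = 3 - 1*(-9) = 3 + 9 = 12)
N = -14 (N = 6 - 1*20 = 6 - 20 = -14)
(((-7 + G)/(N + 4))*(-17))*21 = (((-7 + 12)/(-14 + 4))*(-17))*21 = ((5/(-10))*(-17))*21 = ((5*(-1/10))*(-17))*21 = -1/2*(-17)*21 = (17/2)*21 = 357/2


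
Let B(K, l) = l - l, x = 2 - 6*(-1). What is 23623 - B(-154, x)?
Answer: 23623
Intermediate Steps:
x = 8 (x = 2 + 6 = 8)
B(K, l) = 0
23623 - B(-154, x) = 23623 - 1*0 = 23623 + 0 = 23623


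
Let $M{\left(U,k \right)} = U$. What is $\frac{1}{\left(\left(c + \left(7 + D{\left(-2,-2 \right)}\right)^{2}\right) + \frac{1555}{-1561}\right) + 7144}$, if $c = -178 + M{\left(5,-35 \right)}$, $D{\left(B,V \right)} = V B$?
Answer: $\frac{1561}{11069057} \approx 0.00014102$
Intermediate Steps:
$D{\left(B,V \right)} = B V$
$c = -173$ ($c = -178 + 5 = -173$)
$\frac{1}{\left(\left(c + \left(7 + D{\left(-2,-2 \right)}\right)^{2}\right) + \frac{1555}{-1561}\right) + 7144} = \frac{1}{\left(\left(-173 + \left(7 - -4\right)^{2}\right) + \frac{1555}{-1561}\right) + 7144} = \frac{1}{\left(\left(-173 + \left(7 + 4\right)^{2}\right) + 1555 \left(- \frac{1}{1561}\right)\right) + 7144} = \frac{1}{\left(\left(-173 + 11^{2}\right) - \frac{1555}{1561}\right) + 7144} = \frac{1}{\left(\left(-173 + 121\right) - \frac{1555}{1561}\right) + 7144} = \frac{1}{\left(-52 - \frac{1555}{1561}\right) + 7144} = \frac{1}{- \frac{82727}{1561} + 7144} = \frac{1}{\frac{11069057}{1561}} = \frac{1561}{11069057}$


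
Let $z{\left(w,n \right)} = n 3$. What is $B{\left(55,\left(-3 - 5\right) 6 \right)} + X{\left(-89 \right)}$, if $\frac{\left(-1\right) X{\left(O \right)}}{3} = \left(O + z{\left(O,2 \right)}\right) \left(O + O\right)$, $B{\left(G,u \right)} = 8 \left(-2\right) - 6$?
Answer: $-44344$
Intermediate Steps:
$z{\left(w,n \right)} = 3 n$
$B{\left(G,u \right)} = -22$ ($B{\left(G,u \right)} = -16 - 6 = -22$)
$X{\left(O \right)} = - 6 O \left(6 + O\right)$ ($X{\left(O \right)} = - 3 \left(O + 3 \cdot 2\right) \left(O + O\right) = - 3 \left(O + 6\right) 2 O = - 3 \left(6 + O\right) 2 O = - 3 \cdot 2 O \left(6 + O\right) = - 6 O \left(6 + O\right)$)
$B{\left(55,\left(-3 - 5\right) 6 \right)} + X{\left(-89 \right)} = -22 - - 534 \left(6 - 89\right) = -22 - \left(-534\right) \left(-83\right) = -22 - 44322 = -44344$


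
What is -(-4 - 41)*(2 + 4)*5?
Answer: 1350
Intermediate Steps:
-(-4 - 41)*(2 + 4)*5 = -(-45)*6*5 = -(-45)*30 = -1*(-1350) = 1350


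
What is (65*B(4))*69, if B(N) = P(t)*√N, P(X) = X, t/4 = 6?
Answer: 215280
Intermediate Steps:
t = 24 (t = 4*6 = 24)
B(N) = 24*√N
(65*B(4))*69 = (65*(24*√4))*69 = (65*(24*2))*69 = (65*48)*69 = 3120*69 = 215280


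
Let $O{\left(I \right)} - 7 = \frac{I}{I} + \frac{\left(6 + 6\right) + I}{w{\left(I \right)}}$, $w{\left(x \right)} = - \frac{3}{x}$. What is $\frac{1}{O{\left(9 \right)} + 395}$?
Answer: $\frac{1}{340} \approx 0.0029412$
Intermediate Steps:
$O{\left(I \right)} = 8 - \frac{I \left(12 + I\right)}{3}$ ($O{\left(I \right)} = 7 + \left(\frac{I}{I} + \frac{\left(6 + 6\right) + I}{\left(-3\right) \frac{1}{I}}\right) = 7 + \left(1 + \left(12 + I\right) \left(- \frac{I}{3}\right)\right) = 7 - \left(-1 + \frac{I \left(12 + I\right)}{3}\right) = 8 - \frac{I \left(12 + I\right)}{3}$)
$\frac{1}{O{\left(9 \right)} + 395} = \frac{1}{\left(8 - 3 \left(12 + 9\right)\right) + 395} = \frac{1}{\left(8 - 3 \cdot 21\right) + 395} = \frac{1}{\left(8 - 63\right) + 395} = \frac{1}{-55 + 395} = \frac{1}{340}$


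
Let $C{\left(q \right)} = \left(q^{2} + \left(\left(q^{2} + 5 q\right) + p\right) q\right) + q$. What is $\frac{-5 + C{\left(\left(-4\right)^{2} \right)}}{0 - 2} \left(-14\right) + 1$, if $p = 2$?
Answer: $39726$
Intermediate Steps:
$C{\left(q \right)} = q + q^{2} + q \left(2 + q^{2} + 5 q\right)$ ($C{\left(q \right)} = \left(q^{2} + \left(\left(q^{2} + 5 q\right) + 2\right) q\right) + q = \left(q^{2} + \left(2 + q^{2} + 5 q\right) q\right) + q = \left(q^{2} + q \left(2 + q^{2} + 5 q\right)\right) + q = q + q^{2} + q \left(2 + q^{2} + 5 q\right)$)
$\frac{-5 + C{\left(\left(-4\right)^{2} \right)}}{0 - 2} \left(-14\right) + 1 = \frac{-5 + \left(-4\right)^{2} \left(3 + \left(\left(-4\right)^{2}\right)^{2} + 6 \left(-4\right)^{2}\right)}{0 - 2} \left(-14\right) + 1 = \frac{-5 + 16 \left(3 + 16^{2} + 6 \cdot 16\right)}{-2} \left(-14\right) + 1 = \left(-5 + 16 \left(3 + 256 + 96\right)\right) \left(- \frac{1}{2}\right) \left(-14\right) + 1 = \left(-5 + 16 \cdot 355\right) \left(- \frac{1}{2}\right) \left(-14\right) + 1 = \left(-5 + 5680\right) \left(- \frac{1}{2}\right) \left(-14\right) + 1 = 5675 \left(- \frac{1}{2}\right) \left(-14\right) + 1 = \left(- \frac{5675}{2}\right) \left(-14\right) + 1 = 39725 + 1 = 39726$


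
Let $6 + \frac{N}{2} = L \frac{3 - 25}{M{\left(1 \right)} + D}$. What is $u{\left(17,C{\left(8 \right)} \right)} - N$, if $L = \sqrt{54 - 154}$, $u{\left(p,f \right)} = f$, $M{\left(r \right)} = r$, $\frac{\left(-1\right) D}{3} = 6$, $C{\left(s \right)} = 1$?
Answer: $13 - \frac{440 i}{17} \approx 13.0 - 25.882 i$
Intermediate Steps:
$D = -18$ ($D = \left(-3\right) 6 = -18$)
$L = 10 i$ ($L = \sqrt{-100} = 10 i \approx 10.0 i$)
$N = -12 + \frac{440 i}{17}$ ($N = -12 + 2 \cdot 10 i \frac{3 - 25}{1 - 18} = -12 + 2 \cdot 10 i \left(- \frac{22}{-17}\right) = -12 + 2 \cdot 10 i \left(\left(-22\right) \left(- \frac{1}{17}\right)\right) = -12 + 2 \cdot 10 i \frac{22}{17} = -12 + 2 \frac{220 i}{17} = -12 + \frac{440 i}{17} \approx -12.0 + 25.882 i$)
$u{\left(17,C{\left(8 \right)} \right)} - N = 1 - \left(-12 + \frac{440 i}{17}\right) = 1 + \left(12 - \frac{440 i}{17}\right) = 13 - \frac{440 i}{17}$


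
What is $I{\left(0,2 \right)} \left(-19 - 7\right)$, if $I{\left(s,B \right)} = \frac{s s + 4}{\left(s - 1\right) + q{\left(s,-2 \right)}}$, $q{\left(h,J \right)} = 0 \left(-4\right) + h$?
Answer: $104$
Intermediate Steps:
$q{\left(h,J \right)} = h$ ($q{\left(h,J \right)} = 0 + h = h$)
$I{\left(s,B \right)} = \frac{4 + s^{2}}{-1 + 2 s}$ ($I{\left(s,B \right)} = \frac{s s + 4}{\left(s - 1\right) + s} = \frac{s^{2} + 4}{\left(-1 + s\right) + s} = \frac{4 + s^{2}}{-1 + 2 s}$)
$I{\left(0,2 \right)} \left(-19 - 7\right) = \frac{4 + 0^{2}}{-1 + 2 \cdot 0} \left(-19 - 7\right) = \frac{4 + 0}{-1 + 0} \left(-26\right) = \frac{1}{-1} \cdot 4 \left(-26\right) = \left(-1\right) 4 \left(-26\right) = \left(-4\right) \left(-26\right) = 104$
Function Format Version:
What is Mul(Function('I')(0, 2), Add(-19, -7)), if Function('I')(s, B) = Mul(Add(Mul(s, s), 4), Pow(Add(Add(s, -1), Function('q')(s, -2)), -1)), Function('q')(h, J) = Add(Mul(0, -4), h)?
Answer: 104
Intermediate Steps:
Function('q')(h, J) = h (Function('q')(h, J) = Add(0, h) = h)
Function('I')(s, B) = Mul(Pow(Add(-1, Mul(2, s)), -1), Add(4, Pow(s, 2))) (Function('I')(s, B) = Mul(Add(Mul(s, s), 4), Pow(Add(Add(s, -1), s), -1)) = Mul(Add(Pow(s, 2), 4), Pow(Add(Add(-1, s), s), -1)) = Mul(Add(4, Pow(s, 2)), Pow(Add(-1, Mul(2, s)), -1)) = Mul(Pow(Add(-1, Mul(2, s)), -1), Add(4, Pow(s, 2))))
Mul(Function('I')(0, 2), Add(-19, -7)) = Mul(Mul(Pow(Add(-1, Mul(2, 0)), -1), Add(4, Pow(0, 2))), Add(-19, -7)) = Mul(Mul(Pow(Add(-1, 0), -1), Add(4, 0)), -26) = Mul(Mul(Pow(-1, -1), 4), -26) = Mul(Mul(-1, 4), -26) = Mul(-4, -26) = 104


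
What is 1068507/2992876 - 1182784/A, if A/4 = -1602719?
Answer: 2597497932229/4796739229844 ≈ 0.54151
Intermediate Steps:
A = -6410876 (A = 4*(-1602719) = -6410876)
1068507/2992876 - 1182784/A = 1068507/2992876 - 1182784/(-6410876) = 1068507*(1/2992876) - 1182784*(-1/6410876) = 1068507/2992876 + 295696/1602719 = 2597497932229/4796739229844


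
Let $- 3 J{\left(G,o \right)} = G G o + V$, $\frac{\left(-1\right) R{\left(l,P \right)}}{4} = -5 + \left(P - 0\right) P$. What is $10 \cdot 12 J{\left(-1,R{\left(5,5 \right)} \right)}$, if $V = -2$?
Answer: $3280$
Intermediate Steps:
$R{\left(l,P \right)} = 20 - 4 P^{2}$ ($R{\left(l,P \right)} = - 4 \left(-5 + \left(P - 0\right) P\right) = - 4 \left(-5 + \left(P + 0\right) P\right) = - 4 \left(-5 + P P\right) = - 4 \left(-5 + P^{2}\right) = 20 - 4 P^{2}$)
$J{\left(G,o \right)} = \frac{2}{3} - \frac{o G^{2}}{3}$ ($J{\left(G,o \right)} = - \frac{G G o - 2}{3} = - \frac{G^{2} o - 2}{3} = - \frac{o G^{2} - 2}{3} = - \frac{-2 + o G^{2}}{3} = \frac{2}{3} - \frac{o G^{2}}{3}$)
$10 \cdot 12 J{\left(-1,R{\left(5,5 \right)} \right)} = 10 \cdot 12 \left(\frac{2}{3} - \frac{\left(20 - 4 \cdot 5^{2}\right) \left(-1\right)^{2}}{3}\right) = 120 \left(\frac{2}{3} - \frac{1}{3} \left(20 - 100\right) 1\right) = 120 \left(\frac{2}{3} - \left(- \frac{80}{3}\right) 1\right) = 120 \left(\frac{2}{3} + \frac{80}{3}\right) = 120 \cdot \frac{82}{3} = 3280$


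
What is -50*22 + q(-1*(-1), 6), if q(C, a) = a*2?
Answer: -1088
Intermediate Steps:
q(C, a) = 2*a
-50*22 + q(-1*(-1), 6) = -50*22 + 2*6 = -1100 + 12 = -1088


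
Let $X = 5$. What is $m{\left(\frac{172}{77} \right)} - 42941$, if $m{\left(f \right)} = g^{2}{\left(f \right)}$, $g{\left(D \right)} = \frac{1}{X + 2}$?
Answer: $- \frac{2104108}{49} \approx -42941.0$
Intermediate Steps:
$g{\left(D \right)} = \frac{1}{7}$ ($g{\left(D \right)} = \frac{1}{5 + 2} = \frac{1}{7}$)
$m{\left(f \right)} = \frac{1}{49}$ ($m{\left(f \right)} = \left(\frac{1}{7}\right)^{2} = \frac{1}{49}$)
$m{\left(\frac{172}{77} \right)} - 42941 = \frac{1}{49} - 42941 = - \frac{2104108}{49}$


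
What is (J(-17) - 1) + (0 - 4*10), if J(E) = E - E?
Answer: -41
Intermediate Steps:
J(E) = 0
(J(-17) - 1) + (0 - 4*10) = (0 - 1) + (0 - 4*10) = -1 + (0 - 40) = -1 - 40 = -41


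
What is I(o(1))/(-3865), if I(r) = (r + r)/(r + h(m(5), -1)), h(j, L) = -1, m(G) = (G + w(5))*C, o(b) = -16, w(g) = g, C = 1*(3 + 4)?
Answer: -32/65705 ≈ -0.00048703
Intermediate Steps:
C = 7 (C = 1*7 = 7)
m(G) = 35 + 7*G (m(G) = (G + 5)*7 = (5 + G)*7 = 35 + 7*G)
I(r) = 2*r/(-1 + r) (I(r) = (r + r)/(r - 1) = (2*r)/(-1 + r) = 2*r/(-1 + r))
I(o(1))/(-3865) = (2*(-16)/(-1 - 16))/(-3865) = (2*(-16)/(-17))*(-1/3865) = (2*(-16)*(-1/17))*(-1/3865) = (32/17)*(-1/3865) = -32/65705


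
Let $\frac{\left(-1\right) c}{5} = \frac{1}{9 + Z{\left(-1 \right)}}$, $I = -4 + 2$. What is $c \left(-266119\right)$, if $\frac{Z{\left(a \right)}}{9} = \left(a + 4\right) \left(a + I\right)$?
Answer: $- \frac{1330595}{72} \approx -18481.0$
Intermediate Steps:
$I = -2$
$Z{\left(a \right)} = 9 \left(-2 + a\right) \left(4 + a\right)$ ($Z{\left(a \right)} = 9 \left(a + 4\right) \left(a - 2\right) = 9 \left(4 + a\right) \left(-2 + a\right) = 9 \left(-2 + a\right) \left(4 + a\right)$)
$c = \frac{5}{72}$ ($c = - \frac{5}{9 + \left(-72 + 9 \left(-1\right)^{2} + 18 \left(-1\right)\right)} = - \frac{5}{9 - 81} = - \frac{5}{-72} = \left(-5\right) \left(- \frac{1}{72}\right) = \frac{5}{72} \approx 0.069444$)
$c \left(-266119\right) = \frac{5}{72} \left(-266119\right) = - \frac{1330595}{72}$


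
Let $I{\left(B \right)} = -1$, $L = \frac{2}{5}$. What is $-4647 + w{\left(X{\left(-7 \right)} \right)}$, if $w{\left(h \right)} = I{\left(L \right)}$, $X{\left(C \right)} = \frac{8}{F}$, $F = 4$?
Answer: $-4648$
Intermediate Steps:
$X{\left(C \right)} = 2$ ($X{\left(C \right)} = \frac{8}{4} = 8 \cdot \frac{1}{4} = 2$)
$L = \frac{2}{5}$ ($L = 2 \cdot \frac{1}{5} = \frac{2}{5} \approx 0.4$)
$w{\left(h \right)} = -1$
$-4647 + w{\left(X{\left(-7 \right)} \right)} = -4647 - 1 = -4648$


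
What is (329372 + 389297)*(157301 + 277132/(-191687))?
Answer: 21669508667379195/191687 ≈ 1.1305e+11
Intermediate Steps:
(329372 + 389297)*(157301 + 277132/(-191687)) = 718669*(157301 + 277132*(-1/191687)) = 718669*(157301 - 277132/191687) = 718669*(30152279655/191687) = 21669508667379195/191687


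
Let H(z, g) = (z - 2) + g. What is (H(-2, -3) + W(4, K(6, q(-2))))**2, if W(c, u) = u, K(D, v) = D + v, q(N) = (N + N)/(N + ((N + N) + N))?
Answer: 1/4 ≈ 0.25000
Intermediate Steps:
H(z, g) = -2 + g + z (H(z, g) = (-2 + z) + g = -2 + g + z)
q(N) = 1/2 (q(N) = (2*N)/(N + (2*N + N)) = (2*N)/(N + 3*N) = (2*N)/((4*N)) = (2*N)*(1/(4*N)) = 1/2)
(H(-2, -3) + W(4, K(6, q(-2))))**2 = ((-2 - 3 - 2) + (6 + 1/2))**2 = (-7 + 13/2)**2 = (-1/2)**2 = 1/4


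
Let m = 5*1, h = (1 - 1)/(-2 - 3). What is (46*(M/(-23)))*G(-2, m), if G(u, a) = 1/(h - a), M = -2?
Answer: -4/5 ≈ -0.80000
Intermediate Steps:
h = 0 (h = 0/(-5) = 0*(-1/5) = 0)
m = 5
G(u, a) = -1/a (G(u, a) = 1/(0 - a) = 1/(-a) = -1/a)
(46*(M/(-23)))*G(-2, m) = (46*(-2/(-23)))*(-1/5) = (46*(-2*(-1/23)))*(-1*1/5) = (46*(2/23))*(-1/5) = 4*(-1/5) = -4/5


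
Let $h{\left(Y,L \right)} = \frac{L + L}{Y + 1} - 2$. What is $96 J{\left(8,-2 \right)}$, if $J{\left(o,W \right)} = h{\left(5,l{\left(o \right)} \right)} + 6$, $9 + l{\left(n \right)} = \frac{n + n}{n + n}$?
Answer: $128$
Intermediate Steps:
$l{\left(n \right)} = -8$ ($l{\left(n \right)} = -9 + \frac{n + n}{n + n} = -9 + \frac{2 n}{2 n} = -9 + 2 n \frac{1}{2 n} = -9 + 1 = -8$)
$h{\left(Y,L \right)} = -2 + \frac{2 L}{1 + Y}$ ($h{\left(Y,L \right)} = \frac{2 L}{1 + Y} - 2 = -2 + \frac{2 L}{1 + Y}$)
$J{\left(o,W \right)} = \frac{4}{3}$ ($J{\left(o,W \right)} = \frac{2 \left(-1 - 8 - 5\right)}{1 + 5} + 6 = \frac{2 \left(-1 - 8 - 5\right)}{6} + 6 = 2 \cdot \frac{1}{6} \left(-14\right) + 6 = - \frac{14}{3} + 6 = \frac{4}{3}$)
$96 J{\left(8,-2 \right)} = 96 \cdot \frac{4}{3} = 128$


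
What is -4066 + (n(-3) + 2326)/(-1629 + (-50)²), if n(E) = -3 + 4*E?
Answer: -3539175/871 ≈ -4063.3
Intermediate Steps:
-4066 + (n(-3) + 2326)/(-1629 + (-50)²) = -4066 + ((-3 + 4*(-3)) + 2326)/(-1629 + (-50)²) = -4066 + ((-3 - 12) + 2326)/(-1629 + 2500) = -4066 + (-15 + 2326)/871 = -4066 + 2311*(1/871) = -4066 + 2311/871 = -3539175/871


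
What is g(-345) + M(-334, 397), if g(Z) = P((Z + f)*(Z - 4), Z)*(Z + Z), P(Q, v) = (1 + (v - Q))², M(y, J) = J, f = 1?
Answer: -10002350399603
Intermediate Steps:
P(Q, v) = (1 + v - Q)²
g(Z) = 2*Z*(1 + Z - (1 + Z)*(-4 + Z))² (g(Z) = (1 + Z - (Z + 1)*(Z - 4))²*(Z + Z) = (1 + Z - (1 + Z)*(-4 + Z))²*(2*Z) = 2*Z*(1 + Z - (1 + Z)*(-4 + Z))²)
g(-345) + M(-334, 397) = 2*(-345)*(-5 + (-345)² - 4*(-345))² + 397 = 2*(-345)*(-5 + 119025 + 1380)² + 397 = 2*(-345)*120400² + 397 = 2*(-345)*14496160000 + 397 = -10002350400000 + 397 = -10002350399603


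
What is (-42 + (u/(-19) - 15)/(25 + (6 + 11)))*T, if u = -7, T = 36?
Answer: -202764/133 ≈ -1524.5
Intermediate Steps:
(-42 + (u/(-19) - 15)/(25 + (6 + 11)))*T = (-42 + (-7/(-19) - 15)/(25 + (6 + 11)))*36 = (-42 + (-7*(-1/19) - 15)/(25 + 17))*36 = (-42 + (7/19 - 15)/42)*36 = (-42 - 278/19*1/42)*36 = (-42 - 139/399)*36 = -16897/399*36 = -202764/133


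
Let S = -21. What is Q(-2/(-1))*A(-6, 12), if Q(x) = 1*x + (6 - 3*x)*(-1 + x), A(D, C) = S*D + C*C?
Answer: 540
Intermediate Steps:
A(D, C) = C**2 - 21*D (A(D, C) = -21*D + C*C = -21*D + C**2 = C**2 - 21*D)
Q(x) = x + (-1 + x)*(6 - 3*x)
Q(-2/(-1))*A(-6, 12) = (-6 - 3*(-2/(-1))**2 + 10*(-2/(-1)))*(12**2 - 21*(-6)) = (-6 - 3*(-2*(-1))**2 + 10*(-2*(-1)))*(144 + 126) = (-6 - 3*2**2 + 10*2)*270 = (-6 - 3*4 + 20)*270 = (-6 - 12 + 20)*270 = 2*270 = 540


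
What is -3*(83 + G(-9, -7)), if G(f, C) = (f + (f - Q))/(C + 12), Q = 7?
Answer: -234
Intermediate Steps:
G(f, C) = (-7 + 2*f)/(12 + C) (G(f, C) = (f + (f - 1*7))/(C + 12) = (f + (f - 7))/(12 + C) = (f + (-7 + f))/(12 + C) = (-7 + 2*f)/(12 + C))
-3*(83 + G(-9, -7)) = -3*(83 + (-7 + 2*(-9))/(12 - 7)) = -3*(83 + (-7 - 18)/5) = -3*(83 + (⅕)*(-25)) = -3*(83 - 5) = -3*78 = -234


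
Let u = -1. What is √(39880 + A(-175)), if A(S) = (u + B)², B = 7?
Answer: 2*√9979 ≈ 199.79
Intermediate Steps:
A(S) = 36 (A(S) = (-1 + 7)² = 6² = 36)
√(39880 + A(-175)) = √(39880 + 36) = √39916 = 2*√9979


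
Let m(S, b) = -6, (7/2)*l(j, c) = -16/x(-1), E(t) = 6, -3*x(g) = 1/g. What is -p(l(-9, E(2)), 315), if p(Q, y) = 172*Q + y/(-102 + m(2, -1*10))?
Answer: 198389/84 ≈ 2361.8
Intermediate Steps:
x(g) = -1/(3*g)
l(j, c) = -96/7 (l(j, c) = 2*(-16/((-⅓/(-1))))/7 = 2*(-16/((-⅓*(-1))))/7 = 2*(-16/⅓)/7 = 2*(-16*3)/7 = (2/7)*(-48) = -96/7)
p(Q, y) = 172*Q - y/108 (p(Q, y) = 172*Q + y/(-102 - 6) = 172*Q + y/(-108) = 172*Q - y/108)
-p(l(-9, E(2)), 315) = -(172*(-96/7) - 1/108*315) = -(-16512/7 - 35/12) = -1*(-198389/84) = 198389/84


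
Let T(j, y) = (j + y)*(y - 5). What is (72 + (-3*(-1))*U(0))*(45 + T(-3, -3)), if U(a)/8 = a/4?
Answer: 6696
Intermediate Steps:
U(a) = 2*a (U(a) = 8*(a/4) = 2*a)
T(j, y) = (-5 + y)*(j + y) (T(j, y) = (j + y)*(-5 + y) = (-5 + y)*(j + y))
(72 + (-3*(-1))*U(0))*(45 + T(-3, -3)) = (72 + (-3*(-1))*(2*0))*(45 + ((-3)² - 5*(-3) - 5*(-3) - 3*(-3))) = (72 + 3*0)*(45 + (9 + 15 + 15 + 9)) = (72 + 0)*(45 + 48) = 72*93 = 6696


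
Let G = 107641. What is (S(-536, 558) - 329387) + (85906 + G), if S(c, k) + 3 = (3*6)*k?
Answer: -125799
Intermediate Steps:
S(c, k) = -3 + 18*k (S(c, k) = -3 + (3*6)*k = -3 + 18*k)
(S(-536, 558) - 329387) + (85906 + G) = ((-3 + 18*558) - 329387) + (85906 + 107641) = ((-3 + 10044) - 329387) + 193547 = (10041 - 329387) + 193547 = -319346 + 193547 = -125799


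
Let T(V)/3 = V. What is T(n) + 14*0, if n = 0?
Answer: 0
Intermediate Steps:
T(V) = 3*V
T(n) + 14*0 = 3*0 + 14*0 = 0 + 0 = 0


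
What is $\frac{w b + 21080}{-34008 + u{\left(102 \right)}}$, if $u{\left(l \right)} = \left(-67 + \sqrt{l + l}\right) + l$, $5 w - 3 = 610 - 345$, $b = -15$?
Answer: $- \frac{688836548}{1154164525} - \frac{40552 \sqrt{51}}{1154164525} \approx -0.59708$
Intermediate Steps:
$w = \frac{268}{5}$ ($w = \frac{3}{5} + \frac{610 - 345}{5} = \frac{3}{5} + \frac{1}{5} \cdot 265 = \frac{3}{5} + 53 = \frac{268}{5} \approx 53.6$)
$u{\left(l \right)} = -67 + l + \sqrt{2} \sqrt{l}$ ($u{\left(l \right)} = \left(-67 + \sqrt{2 l}\right) + l = \left(-67 + \sqrt{2} \sqrt{l}\right) + l = -67 + l + \sqrt{2} \sqrt{l}$)
$\frac{w b + 21080}{-34008 + u{\left(102 \right)}} = \frac{\frac{268}{5} \left(-15\right) + 21080}{-34008 + \left(-67 + 102 + \sqrt{2} \sqrt{102}\right)} = \frac{-804 + 21080}{-34008 + \left(-67 + 102 + 2 \sqrt{51}\right)} = \frac{20276}{-34008 + \left(35 + 2 \sqrt{51}\right)} = \frac{20276}{-33973 + 2 \sqrt{51}}$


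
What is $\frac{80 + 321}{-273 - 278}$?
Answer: $- \frac{401}{551} \approx -0.72777$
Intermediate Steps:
$\frac{80 + 321}{-273 - 278} = \frac{401}{-551} = 401 \left(- \frac{1}{551}\right) = - \frac{401}{551}$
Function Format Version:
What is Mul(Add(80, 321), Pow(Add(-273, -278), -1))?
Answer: Rational(-401, 551) ≈ -0.72777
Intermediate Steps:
Mul(Add(80, 321), Pow(Add(-273, -278), -1)) = Mul(401, Pow(-551, -1)) = Mul(401, Rational(-1, 551)) = Rational(-401, 551)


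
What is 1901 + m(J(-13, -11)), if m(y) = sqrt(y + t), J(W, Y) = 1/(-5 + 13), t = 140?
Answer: 1901 + sqrt(2242)/4 ≈ 1912.8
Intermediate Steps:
J(W, Y) = 1/8
m(y) = sqrt(140 + y) (m(y) = sqrt(y + 140) = sqrt(140 + y))
1901 + m(J(-13, -11)) = 1901 + sqrt(140 + 1/8) = 1901 + sqrt(1121/8) = 1901 + sqrt(2242)/4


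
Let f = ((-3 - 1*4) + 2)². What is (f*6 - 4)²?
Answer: 21316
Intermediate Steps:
f = 25 (f = ((-3 - 4) + 2)² = (-7 + 2)² = (-5)² = 25)
(f*6 - 4)² = (25*6 - 4)² = (150 - 4)² = 146² = 21316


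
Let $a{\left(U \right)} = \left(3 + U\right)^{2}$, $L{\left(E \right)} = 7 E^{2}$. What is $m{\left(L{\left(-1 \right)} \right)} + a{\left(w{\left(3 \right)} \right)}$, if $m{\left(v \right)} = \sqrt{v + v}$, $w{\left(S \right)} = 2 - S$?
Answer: $4 + \sqrt{14} \approx 7.7417$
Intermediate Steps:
$m{\left(v \right)} = \sqrt{2} \sqrt{v}$ ($m{\left(v \right)} = \sqrt{2 v} = \sqrt{2} \sqrt{v}$)
$m{\left(L{\left(-1 \right)} \right)} + a{\left(w{\left(3 \right)} \right)} = \sqrt{2} \sqrt{7 \left(-1\right)^{2}} + \left(3 + \left(2 - 3\right)\right)^{2} = \sqrt{2} \sqrt{7 \cdot 1} + \left(3 + \left(2 - 3\right)\right)^{2} = \sqrt{2} \sqrt{7} + \left(3 - 1\right)^{2} = \sqrt{14} + 2^{2} = \sqrt{14} + 4 = 4 + \sqrt{14}$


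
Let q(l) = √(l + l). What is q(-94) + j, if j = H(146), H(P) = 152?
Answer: 152 + 2*I*√47 ≈ 152.0 + 13.711*I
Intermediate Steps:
q(l) = √2*√l (q(l) = √(2*l) = √2*√l)
j = 152
q(-94) + j = √2*√(-94) + 152 = √2*(I*√94) + 152 = 2*I*√47 + 152 = 152 + 2*I*√47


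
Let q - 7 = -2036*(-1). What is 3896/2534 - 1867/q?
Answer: 1614275/2588481 ≈ 0.62364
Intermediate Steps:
q = 2043 (q = 7 - 2036*(-1) = 7 + 2036 = 2043)
3896/2534 - 1867/q = 3896/2534 - 1867/2043 = 3896*(1/2534) - 1867*1/2043 = 1948/1267 - 1867/2043 = 1614275/2588481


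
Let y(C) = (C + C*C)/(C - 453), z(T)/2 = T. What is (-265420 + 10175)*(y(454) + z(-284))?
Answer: -52580980490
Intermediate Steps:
z(T) = 2*T
y(C) = (C + C²)/(-453 + C)
(-265420 + 10175)*(y(454) + z(-284)) = (-265420 + 10175)*(454*(1 + 454)/(-453 + 454) + 2*(-284)) = -255245*(454*455/1 - 568) = -255245*(454*1*455 - 568) = -255245*(206570 - 568) = -255245*206002 = -52580980490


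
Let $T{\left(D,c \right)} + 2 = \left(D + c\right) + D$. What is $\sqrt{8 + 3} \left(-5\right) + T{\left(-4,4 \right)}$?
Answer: $-6 - 5 \sqrt{11} \approx -22.583$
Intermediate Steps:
$T{\left(D,c \right)} = -2 + c + 2 D$ ($T{\left(D,c \right)} = -2 + \left(\left(D + c\right) + D\right) = -2 + \left(c + 2 D\right) = -2 + c + 2 D$)
$\sqrt{8 + 3} \left(-5\right) + T{\left(-4,4 \right)} = \sqrt{8 + 3} \left(-5\right) + \left(-2 + 4 + 2 \left(-4\right)\right) = \sqrt{11} \left(-5\right) - 6 = - 5 \sqrt{11} - 6 = -6 - 5 \sqrt{11}$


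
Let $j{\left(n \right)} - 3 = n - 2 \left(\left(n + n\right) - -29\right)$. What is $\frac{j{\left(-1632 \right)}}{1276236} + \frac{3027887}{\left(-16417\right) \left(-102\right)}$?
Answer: $\frac{37964753063}{20951966412} \approx 1.812$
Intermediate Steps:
$j{\left(n \right)} = -55 - 3 n$ ($j{\left(n \right)} = 3 + \left(n - 2 \left(\left(n + n\right) - -29\right)\right) = 3 + \left(n - 2 \left(2 n + 29\right)\right) = 3 + \left(n - 2 \left(29 + 2 n\right)\right) = 3 - \left(58 + 3 n\right) = -55 - 3 n$)
$\frac{j{\left(-1632 \right)}}{1276236} + \frac{3027887}{\left(-16417\right) \left(-102\right)} = \frac{-55 - -4896}{1276236} + \frac{3027887}{\left(-16417\right) \left(-102\right)} = \left(-55 + 4896\right) \frac{1}{1276236} + \frac{3027887}{1674534} = 4841 \cdot \frac{1}{1276236} + 3027887 \cdot \frac{1}{1674534} = \frac{4841}{1276236} + \frac{178111}{98502} = \frac{37964753063}{20951966412}$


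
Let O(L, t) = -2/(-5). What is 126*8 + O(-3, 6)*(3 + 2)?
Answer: 1010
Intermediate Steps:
O(L, t) = ⅖ (O(L, t) = -2*(-⅕) = ⅖)
126*8 + O(-3, 6)*(3 + 2) = 126*8 + 2*(3 + 2)/5 = 1008 + (⅖)*5 = 1008 + 2 = 1010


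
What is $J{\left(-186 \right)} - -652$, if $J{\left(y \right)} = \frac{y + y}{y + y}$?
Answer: $653$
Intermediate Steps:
$J{\left(y \right)} = 1$ ($J{\left(y \right)} = \frac{2 y}{2 y} = 2 y \frac{1}{2 y} = 1$)
$J{\left(-186 \right)} - -652 = 1 - -652 = 1 + 652 = 653$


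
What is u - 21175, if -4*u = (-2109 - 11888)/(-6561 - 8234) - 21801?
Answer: -465302351/29590 ≈ -15725.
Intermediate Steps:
u = 161265899/29590 (u = -((-2109 - 11888)/(-6561 - 8234) - 21801)/4 = -(-13997/(-14795) - 21801)/4 = -(-13997*(-1/14795) - 21801)/4 = -(13997/14795 - 21801)/4 = -1/4*(-322531798/14795) = 161265899/29590 ≈ 5450.0)
u - 21175 = 161265899/29590 - 21175 = -465302351/29590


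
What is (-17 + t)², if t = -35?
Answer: 2704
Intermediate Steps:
(-17 + t)² = (-17 - 35)² = (-52)² = 2704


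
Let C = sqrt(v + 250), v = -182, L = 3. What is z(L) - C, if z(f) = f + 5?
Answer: 8 - 2*sqrt(17) ≈ -0.24621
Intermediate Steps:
C = 2*sqrt(17) (C = sqrt(-182 + 250) = sqrt(68) = 2*sqrt(17) ≈ 8.2462)
z(f) = 5 + f
z(L) - C = (5 + 3) - 2*sqrt(17) = 8 - 2*sqrt(17)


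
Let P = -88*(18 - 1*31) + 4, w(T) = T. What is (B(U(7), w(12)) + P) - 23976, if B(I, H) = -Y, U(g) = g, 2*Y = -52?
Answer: -22802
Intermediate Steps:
Y = -26 (Y = (½)*(-52) = -26)
B(I, H) = 26 (B(I, H) = -1*(-26) = 26)
P = 1148 (P = -88*(18 - 31) + 4 = -88*(-13) + 4 = 1144 + 4 = 1148)
(B(U(7), w(12)) + P) - 23976 = (26 + 1148) - 23976 = 1174 - 23976 = -22802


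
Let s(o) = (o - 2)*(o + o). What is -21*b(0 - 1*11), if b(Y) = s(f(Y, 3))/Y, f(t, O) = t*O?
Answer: 4410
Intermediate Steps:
f(t, O) = O*t
s(o) = 2*o*(-2 + o) (s(o) = (-2 + o)*(2*o) = 2*o*(-2 + o))
b(Y) = -12 + 18*Y (b(Y) = (2*(3*Y)*(-2 + 3*Y))/Y = (6*Y*(-2 + 3*Y))/Y = -12 + 18*Y)
-21*b(0 - 1*11) = -21*(-12 + 18*(0 - 1*11)) = -21*(-12 + 18*(0 - 11)) = -21*(-12 + 18*(-11)) = -21*(-12 - 198) = -21*(-210) = 4410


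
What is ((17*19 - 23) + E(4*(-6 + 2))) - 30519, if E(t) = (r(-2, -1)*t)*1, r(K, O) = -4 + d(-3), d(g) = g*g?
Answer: -30299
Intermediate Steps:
d(g) = g²
r(K, O) = 5 (r(K, O) = -4 + (-3)² = -4 + 9 = 5)
E(t) = 5*t (E(t) = (5*t)*1 = 5*t)
((17*19 - 23) + E(4*(-6 + 2))) - 30519 = ((17*19 - 23) + 5*(4*(-6 + 2))) - 30519 = ((323 - 23) + 5*(4*(-4))) - 30519 = (300 + 5*(-16)) - 30519 = (300 - 80) - 30519 = 220 - 30519 = -30299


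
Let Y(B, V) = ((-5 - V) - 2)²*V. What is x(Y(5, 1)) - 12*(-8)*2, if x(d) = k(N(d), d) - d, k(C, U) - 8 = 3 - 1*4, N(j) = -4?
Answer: 135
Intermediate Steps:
k(C, U) = 7 (k(C, U) = 8 + (3 - 1*4) = 8 + (3 - 4) = 8 - 1 = 7)
Y(B, V) = V*(-7 - V)² (Y(B, V) = (-7 - V)²*V = V*(-7 - V)²)
x(d) = 7 - d
x(Y(5, 1)) - 12*(-8)*2 = (7 - (7 + 1)²) - 12*(-8)*2 = (7 - 8²) - (-96)*2 = (7 - 64) - 1*(-192) = (7 - 1*64) + 192 = (7 - 64) + 192 = -57 + 192 = 135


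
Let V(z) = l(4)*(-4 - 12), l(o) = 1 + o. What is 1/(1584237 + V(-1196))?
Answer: 1/1584157 ≈ 6.3125e-7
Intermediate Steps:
V(z) = -80 (V(z) = (1 + 4)*(-4 - 12) = 5*(-16) = -80)
1/(1584237 + V(-1196)) = 1/(1584237 - 80) = 1/1584157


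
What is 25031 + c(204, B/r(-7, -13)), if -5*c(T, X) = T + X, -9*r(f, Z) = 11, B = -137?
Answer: 1373228/55 ≈ 24968.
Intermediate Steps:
r(f, Z) = -11/9 (r(f, Z) = -1/9*11 = -11/9)
c(T, X) = -T/5 - X/5 (c(T, X) = -(T + X)/5 = -T/5 - X/5)
25031 + c(204, B/r(-7, -13)) = 25031 + (-1/5*204 - (-137)/(5*(-11/9))) = 25031 + (-204/5 - (-137)*(-9)/(5*11)) = 25031 + (-204/5 - 1/5*1233/11) = 25031 + (-204/5 - 1233/55) = 25031 - 3477/55 = 1373228/55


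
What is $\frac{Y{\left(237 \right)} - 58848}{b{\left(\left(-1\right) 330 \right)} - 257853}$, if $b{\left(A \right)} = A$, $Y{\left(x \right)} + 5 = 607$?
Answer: $\frac{58246}{258183} \approx 0.2256$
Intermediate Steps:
$Y{\left(x \right)} = 602$ ($Y{\left(x \right)} = -5 + 607 = 602$)
$\frac{Y{\left(237 \right)} - 58848}{b{\left(\left(-1\right) 330 \right)} - 257853} = \frac{602 - 58848}{\left(-1\right) 330 - 257853} = - \frac{58246}{-330 - 257853} = - \frac{58246}{-258183} = \left(-58246\right) \left(- \frac{1}{258183}\right) = \frac{58246}{258183}$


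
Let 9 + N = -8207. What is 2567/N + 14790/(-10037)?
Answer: -147279619/82463992 ≈ -1.7860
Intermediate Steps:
N = -8216 (N = -9 - 8207 = -8216)
2567/N + 14790/(-10037) = 2567/(-8216) + 14790/(-10037) = 2567*(-1/8216) + 14790*(-1/10037) = -2567/8216 - 14790/10037 = -147279619/82463992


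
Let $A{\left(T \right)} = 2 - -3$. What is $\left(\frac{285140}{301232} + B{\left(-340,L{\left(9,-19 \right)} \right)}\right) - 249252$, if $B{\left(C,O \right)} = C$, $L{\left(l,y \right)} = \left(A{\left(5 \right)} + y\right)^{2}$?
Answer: $- \frac{18796203051}{75308} \approx -2.4959 \cdot 10^{5}$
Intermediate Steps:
$A{\left(T \right)} = 5$ ($A{\left(T \right)} = 2 + 3 = 5$)
$L{\left(l,y \right)} = \left(5 + y\right)^{2}$
$\left(\frac{285140}{301232} + B{\left(-340,L{\left(9,-19 \right)} \right)}\right) - 249252 = \left(\frac{285140}{301232} - 340\right) - 249252 = \left(285140 \cdot \frac{1}{301232} - 340\right) - 249252 = \left(\frac{71285}{75308} - 340\right) - 249252 = - \frac{25533435}{75308} - 249252 = - \frac{18796203051}{75308}$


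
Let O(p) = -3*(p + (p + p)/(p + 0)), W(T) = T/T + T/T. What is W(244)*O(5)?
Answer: -42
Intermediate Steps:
W(T) = 2 (W(T) = 1 + 1 = 2)
O(p) = -6 - 3*p (O(p) = -3*(p + (2*p)/p) = -3*(p + 2) = -3*(2 + p) = -6 - 3*p)
W(244)*O(5) = 2*(-6 - 3*5) = 2*(-6 - 15) = 2*(-21) = -42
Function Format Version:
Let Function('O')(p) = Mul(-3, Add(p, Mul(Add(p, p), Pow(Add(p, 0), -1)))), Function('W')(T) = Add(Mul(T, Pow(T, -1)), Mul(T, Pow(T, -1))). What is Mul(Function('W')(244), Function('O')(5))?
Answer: -42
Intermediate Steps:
Function('W')(T) = 2 (Function('W')(T) = Add(1, 1) = 2)
Function('O')(p) = Add(-6, Mul(-3, p)) (Function('O')(p) = Mul(-3, Add(p, Mul(Mul(2, p), Pow(p, -1)))) = Mul(-3, Add(p, 2)) = Mul(-3, Add(2, p)) = Add(-6, Mul(-3, p)))
Mul(Function('W')(244), Function('O')(5)) = Mul(2, Add(-6, Mul(-3, 5))) = Mul(2, Add(-6, -15)) = Mul(2, -21) = -42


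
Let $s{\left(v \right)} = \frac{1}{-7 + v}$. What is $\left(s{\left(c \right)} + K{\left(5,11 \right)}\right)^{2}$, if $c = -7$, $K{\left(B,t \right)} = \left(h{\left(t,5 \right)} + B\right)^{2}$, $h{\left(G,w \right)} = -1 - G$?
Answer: $\frac{469225}{196} \approx 2394.0$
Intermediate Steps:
$K{\left(B,t \right)} = \left(-1 + B - t\right)^{2}$ ($K{\left(B,t \right)} = \left(\left(-1 - t\right) + B\right)^{2} = \left(-1 + B - t\right)^{2}$)
$\left(s{\left(c \right)} + K{\left(5,11 \right)}\right)^{2} = \left(\frac{1}{-7 - 7} + \left(1 + 11 - 5\right)^{2}\right)^{2} = \left(\frac{1}{-14} + \left(1 + 11 - 5\right)^{2}\right)^{2} = \left(- \frac{1}{14} + 7^{2}\right)^{2} = \left(- \frac{1}{14} + 49\right)^{2} = \left(\frac{685}{14}\right)^{2} = \frac{469225}{196}$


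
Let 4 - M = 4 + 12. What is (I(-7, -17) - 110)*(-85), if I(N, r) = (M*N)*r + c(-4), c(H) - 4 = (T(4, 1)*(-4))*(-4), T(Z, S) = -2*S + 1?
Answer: 131750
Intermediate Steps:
T(Z, S) = 1 - 2*S
M = -12 (M = 4 - (4 + 12) = 4 - 1*16 = 4 - 16 = -12)
c(H) = -12 (c(H) = 4 + ((1 - 2*1)*(-4))*(-4) = 4 + ((1 - 2)*(-4))*(-4) = 4 - 1*(-4)*(-4) = 4 + 4*(-4) = 4 - 16 = -12)
I(N, r) = -12 - 12*N*r (I(N, r) = (-12*N)*r - 12 = -12*N*r - 12 = -12 - 12*N*r)
(I(-7, -17) - 110)*(-85) = ((-12 - 12*(-7)*(-17)) - 110)*(-85) = ((-12 - 1428) - 110)*(-85) = (-1440 - 110)*(-85) = -1550*(-85) = 131750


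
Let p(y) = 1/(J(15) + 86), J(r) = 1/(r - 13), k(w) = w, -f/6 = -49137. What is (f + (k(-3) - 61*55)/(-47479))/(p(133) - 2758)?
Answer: -605407319402/5663437557 ≈ -106.90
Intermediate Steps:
f = 294822 (f = -6*(-49137) = 294822)
J(r) = 1/(-13 + r)
p(y) = 2/173 (p(y) = 1/(1/(-13 + 15) + 86) = 1/(1/2 + 86) = 1/(173/2) = 2/173)
(f + (k(-3) - 61*55)/(-47479))/(p(133) - 2758) = (294822 + (-3 - 61*55)/(-47479))/(2/173 - 2758) = (294822 + (-3 - 3355)*(-1/47479))/(-477132/173) = (294822 - 3358*(-1/47479))*(-173/477132) = (294822 + 3358/47479)*(-173/477132) = (13997857096/47479)*(-173/477132) = -605407319402/5663437557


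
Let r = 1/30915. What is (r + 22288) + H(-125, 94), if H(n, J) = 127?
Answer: 692959726/30915 ≈ 22415.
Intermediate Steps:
r = 1/30915 ≈ 3.2347e-5
(r + 22288) + H(-125, 94) = (1/30915 + 22288) + 127 = 689033521/30915 + 127 = 692959726/30915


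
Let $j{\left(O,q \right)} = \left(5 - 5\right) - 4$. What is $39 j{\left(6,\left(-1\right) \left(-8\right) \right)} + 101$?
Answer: $-55$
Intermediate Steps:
$j{\left(O,q \right)} = -4$ ($j{\left(O,q \right)} = 0 - 4 = -4$)
$39 j{\left(6,\left(-1\right) \left(-8\right) \right)} + 101 = 39 \left(-4\right) + 101 = -156 + 101 = -55$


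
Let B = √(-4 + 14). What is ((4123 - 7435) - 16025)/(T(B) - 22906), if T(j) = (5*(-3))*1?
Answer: 19337/22921 ≈ 0.84364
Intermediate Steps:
B = √10 ≈ 3.1623
T(j) = -15 (T(j) = -15*1 = -15)
((4123 - 7435) - 16025)/(T(B) - 22906) = ((4123 - 7435) - 16025)/(-15 - 22906) = (-3312 - 16025)/(-22921) = -19337*(-1/22921) = 19337/22921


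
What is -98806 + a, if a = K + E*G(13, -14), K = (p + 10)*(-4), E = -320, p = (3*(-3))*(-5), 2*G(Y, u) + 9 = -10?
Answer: -95986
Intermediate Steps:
G(Y, u) = -19/2 (G(Y, u) = -9/2 + (1/2)*(-10) = -9/2 - 5 = -19/2)
p = 45 (p = -9*(-5) = 45)
K = -220 (K = (45 + 10)*(-4) = 55*(-4) = -220)
a = 2820 (a = -220 - 320*(-19/2) = -220 + 3040 = 2820)
-98806 + a = -98806 + 2820 = -95986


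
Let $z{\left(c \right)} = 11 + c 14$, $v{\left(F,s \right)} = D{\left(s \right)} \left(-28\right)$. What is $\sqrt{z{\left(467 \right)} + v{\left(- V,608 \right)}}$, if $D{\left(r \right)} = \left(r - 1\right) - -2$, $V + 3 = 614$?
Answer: $3 i \sqrt{1167} \approx 102.48 i$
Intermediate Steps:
$V = 611$ ($V = -3 + 614 = 611$)
$D{\left(r \right)} = 1 + r$ ($D{\left(r \right)} = \left(-1 + r\right) + 2 = 1 + r$)
$v{\left(F,s \right)} = -28 - 28 s$ ($v{\left(F,s \right)} = \left(1 + s\right) \left(-28\right) = -28 - 28 s$)
$z{\left(c \right)} = 11 + 14 c$
$\sqrt{z{\left(467 \right)} + v{\left(- V,608 \right)}} = \sqrt{\left(11 + 14 \cdot 467\right) - 17052} = \sqrt{\left(11 + 6538\right) - 17052} = \sqrt{6549 - 17052} = \sqrt{-10503} = 3 i \sqrt{1167}$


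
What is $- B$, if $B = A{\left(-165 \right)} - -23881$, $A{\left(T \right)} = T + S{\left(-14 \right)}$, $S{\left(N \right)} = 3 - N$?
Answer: $-23733$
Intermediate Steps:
$A{\left(T \right)} = 17 + T$ ($A{\left(T \right)} = T + \left(3 - -14\right) = T + \left(3 + 14\right) = T + 17 = 17 + T$)
$B = 23733$ ($B = \left(17 - 165\right) - -23881 = -148 + 23881 = 23733$)
$- B = \left(-1\right) 23733 = -23733$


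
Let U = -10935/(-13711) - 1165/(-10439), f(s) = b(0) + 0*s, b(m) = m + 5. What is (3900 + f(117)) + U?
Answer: 559049372525/143129129 ≈ 3905.9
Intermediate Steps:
b(m) = 5 + m
f(s) = 5 (f(s) = (5 + 0) + 0*s = 5 + 0 = 5)
U = 130123780/143129129 (U = -10935*(-1/13711) - 1165*(-1/10439) = 10935/13711 + 1165/10439 = 130123780/143129129 ≈ 0.90914)
(3900 + f(117)) + U = (3900 + 5) + 130123780/143129129 = 3905 + 130123780/143129129 = 559049372525/143129129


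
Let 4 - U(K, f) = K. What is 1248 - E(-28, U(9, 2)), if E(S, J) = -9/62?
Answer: 77385/62 ≈ 1248.1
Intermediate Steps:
U(K, f) = 4 - K
E(S, J) = -9/62 (E(S, J) = -9*1/62 = -9/62)
1248 - E(-28, U(9, 2)) = 1248 - 1*(-9/62) = 1248 + 9/62 = 77385/62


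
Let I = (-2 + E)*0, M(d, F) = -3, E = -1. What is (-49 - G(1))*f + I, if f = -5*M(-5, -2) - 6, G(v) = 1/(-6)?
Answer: -879/2 ≈ -439.50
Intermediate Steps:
G(v) = -1/6
f = 9 (f = -5*(-3) - 6 = 15 - 6 = 9)
I = 0 (I = (-2 - 1)*0 = -3*0 = 0)
(-49 - G(1))*f + I = (-49 - 1*(-1/6))*9 + 0 = (-49 + 1/6)*9 + 0 = -293/6*9 + 0 = -879/2 + 0 = -879/2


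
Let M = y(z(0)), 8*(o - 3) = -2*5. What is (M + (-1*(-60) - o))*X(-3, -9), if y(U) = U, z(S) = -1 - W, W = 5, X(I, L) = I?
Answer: -627/4 ≈ -156.75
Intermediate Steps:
o = 7/4 (o = 3 + (-2*5)/8 = 3 + (⅛)*(-10) = 3 - 5/4 = 7/4 ≈ 1.7500)
z(S) = -6 (z(S) = -1 - 1*5 = -1 - 5 = -6)
M = -6
(M + (-1*(-60) - o))*X(-3, -9) = (-6 + (-1*(-60) - 1*7/4))*(-3) = (-6 + (60 - 7/4))*(-3) = (-6 + 233/4)*(-3) = (209/4)*(-3) = -627/4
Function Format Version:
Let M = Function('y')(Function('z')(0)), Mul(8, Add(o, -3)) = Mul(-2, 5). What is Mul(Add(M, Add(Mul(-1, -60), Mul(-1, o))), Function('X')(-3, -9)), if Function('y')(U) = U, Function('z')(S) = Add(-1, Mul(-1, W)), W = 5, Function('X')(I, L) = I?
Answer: Rational(-627, 4) ≈ -156.75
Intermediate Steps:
o = Rational(7, 4) (o = Add(3, Mul(Rational(1, 8), Mul(-2, 5))) = Add(3, Mul(Rational(1, 8), -10)) = Add(3, Rational(-5, 4)) = Rational(7, 4) ≈ 1.7500)
Function('z')(S) = -6 (Function('z')(S) = Add(-1, Mul(-1, 5)) = Add(-1, -5) = -6)
M = -6
Mul(Add(M, Add(Mul(-1, -60), Mul(-1, o))), Function('X')(-3, -9)) = Mul(Add(-6, Add(Mul(-1, -60), Mul(-1, Rational(7, 4)))), -3) = Mul(Add(-6, Add(60, Rational(-7, 4))), -3) = Mul(Add(-6, Rational(233, 4)), -3) = Mul(Rational(209, 4), -3) = Rational(-627, 4)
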